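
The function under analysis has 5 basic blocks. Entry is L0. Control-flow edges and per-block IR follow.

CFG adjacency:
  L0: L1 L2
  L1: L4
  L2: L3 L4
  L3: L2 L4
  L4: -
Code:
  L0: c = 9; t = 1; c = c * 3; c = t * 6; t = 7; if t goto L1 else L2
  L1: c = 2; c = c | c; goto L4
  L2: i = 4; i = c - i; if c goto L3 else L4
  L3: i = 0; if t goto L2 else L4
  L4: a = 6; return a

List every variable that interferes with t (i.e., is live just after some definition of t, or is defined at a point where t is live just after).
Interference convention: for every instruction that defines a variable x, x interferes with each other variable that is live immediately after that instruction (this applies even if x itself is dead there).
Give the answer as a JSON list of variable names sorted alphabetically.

Block summaries:
  L0: {c,t} / ∅
  L1: {c} / ∅
  L2: {i} / {c}
  L3: {i} / {t}
  L4: {a} / ∅

Liveness:
  live L0: ∅→{c,t}
  live L1: ∅→∅
  live L2: {c,t}→{c,t}
  live L3: {c,t}→{c,t}
  live L4: ∅→∅

Interfere edges:
  a — ∅
  c — {i,t}
  i — {c,t}
  t — {c,i}

N(t) = ["c", "i"]

Answer: ["c", "i"]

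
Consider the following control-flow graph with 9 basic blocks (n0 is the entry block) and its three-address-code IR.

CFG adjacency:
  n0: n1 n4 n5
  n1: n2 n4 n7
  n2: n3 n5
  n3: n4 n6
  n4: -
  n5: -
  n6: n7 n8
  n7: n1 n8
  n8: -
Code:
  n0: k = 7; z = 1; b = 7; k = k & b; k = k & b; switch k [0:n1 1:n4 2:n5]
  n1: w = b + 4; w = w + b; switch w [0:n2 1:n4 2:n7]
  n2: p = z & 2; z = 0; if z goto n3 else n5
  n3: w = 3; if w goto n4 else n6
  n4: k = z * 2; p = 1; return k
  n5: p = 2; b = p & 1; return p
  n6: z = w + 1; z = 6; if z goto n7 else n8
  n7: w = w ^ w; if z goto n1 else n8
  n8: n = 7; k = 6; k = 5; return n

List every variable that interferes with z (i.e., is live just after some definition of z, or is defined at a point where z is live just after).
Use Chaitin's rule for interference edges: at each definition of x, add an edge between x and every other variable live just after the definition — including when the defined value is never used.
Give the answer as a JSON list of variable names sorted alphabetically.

def/use:
  n0: {b,k,z} / ∅
  n1: {w} / {b}
  n2: {p,z} / {z}
  n3: {w} / ∅
  n4: {k,p} / {z}
  n5: {b,p} / ∅
  n6: {z} / {w}
  n7: {w} / {w,z}
  n8: {k,n} / ∅

Backward fixpoint:
  n0 li=∅ lo={b,z}
  n1 li={b,z} lo={b,w,z}
  n2 li={b,z} lo={b,z}
  n3 li={b,z} lo={b,w,z}
  n4 li={z} lo=∅
  n5 li=∅ lo=∅
  n6 li={b,w} lo={b,w,z}
  n7 li={b,w,z} lo={b,z}
  n8 li=∅ lo=∅

Conflict graph:
  b↔{k,p,w,z}
  k↔{b,n,p,z}
  n↔{k}
  p↔{b,k}
  w↔{b,z}
  z↔{b,k,w}

N(z) = ["b", "k", "w"]

Answer: ["b", "k", "w"]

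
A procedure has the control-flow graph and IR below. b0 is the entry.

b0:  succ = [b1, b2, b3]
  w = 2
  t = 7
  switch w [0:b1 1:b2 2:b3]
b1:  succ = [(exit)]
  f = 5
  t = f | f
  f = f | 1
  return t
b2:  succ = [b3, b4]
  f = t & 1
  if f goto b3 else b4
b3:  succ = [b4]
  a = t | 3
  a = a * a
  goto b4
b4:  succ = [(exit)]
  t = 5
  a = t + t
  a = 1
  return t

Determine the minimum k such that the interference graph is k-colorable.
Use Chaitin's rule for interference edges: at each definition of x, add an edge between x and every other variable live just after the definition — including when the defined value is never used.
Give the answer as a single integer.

Answer: 2

Analysis:
def/use:
  b0: def={t,w} ue=∅
  b1: def={f,t} ue=∅
  b2: def={f} ue={t}
  b3: def={a} ue={t}
  b4: def={a,t} ue=∅

Liveness:
  b0 li=∅ lo={t}
  b1 li=∅ lo=∅
  b2 li={t} lo={t}
  b3 li={t} lo=∅
  b4 li=∅ lo=∅

Interference:
  a↔{t}
  f↔{t}
  t↔{a,f,w}
  w↔{t}

Colouring:
  lower bound: {a,t} mutually conflict ⇒ χ ≥ 2
  assign a→r1 f→r1 t→r0 w→r1 — no edge inside a register ⇒ χ ≤ 2
  χ = 2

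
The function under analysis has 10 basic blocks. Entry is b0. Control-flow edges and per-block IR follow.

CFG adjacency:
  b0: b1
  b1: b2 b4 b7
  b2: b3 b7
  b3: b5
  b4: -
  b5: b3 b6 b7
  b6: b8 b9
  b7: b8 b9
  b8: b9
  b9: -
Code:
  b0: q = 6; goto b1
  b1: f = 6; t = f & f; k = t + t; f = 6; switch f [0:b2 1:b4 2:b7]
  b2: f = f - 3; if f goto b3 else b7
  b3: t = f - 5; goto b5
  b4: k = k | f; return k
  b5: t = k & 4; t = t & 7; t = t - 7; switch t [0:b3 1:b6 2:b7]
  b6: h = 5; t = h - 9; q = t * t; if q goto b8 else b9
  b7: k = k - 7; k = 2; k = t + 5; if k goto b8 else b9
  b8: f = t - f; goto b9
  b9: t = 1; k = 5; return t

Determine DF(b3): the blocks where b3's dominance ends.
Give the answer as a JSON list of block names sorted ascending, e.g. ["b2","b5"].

idom tree: b1←b0 b2←b1 b3←b2 b4←b1 b5←b3 b6←b5 b7←b1 b8←b1 b9←b1
Join-block Dom:
  b3: preds {b2,b5}: {b0,b1,b2} ∩ {b0,b1,b2,b3,b5} = {b0,b1,b2}; idom=b2
  b7: preds {b1,b2,b5}: {b0,b1} ∩ {b0,b1,b2} ∩ {b0,b1,b2,b3,b5} = {b0,b1}; idom=b1
  b8: preds {b6,b7}: {b0,b1,b2,b3,b5,b6} ∩ {b0,b1,b7} = {b0,b1}; idom=b1
  b9: preds {b6,b7,b8}: {b0,b1,b2,b3,b5,b6} ∩ {b0,b1,b7} ∩ {b0,b1,b8} = {b0,b1}; idom=b1

DF derivation:
  join b3 pred b2: · stop@b2
  join b3 pred b5: b5→b3 stop@b2
  join b7 pred b1: · stop@b1
  join b7 pred b2: b2 stop@b1
  join b7 pred b5: b5→b3→b2 stop@b1
  join b8 pred b6: b6→b5→b3→b2 stop@b1
  join b8 pred b7: b7 stop@b1
  join b9 pred b6: b6→b5→b3→b2 stop@b1
  join b9 pred b7: b7 stop@b1
  join b9 pred b8: b8 stop@b1
  b0 → ∅
  b1 → ∅
  b2 → {b7,b8,b9}
  b3 → {b3,b7,b8,b9}
  b4 → ∅
  b5 → {b3,b7,b8,b9}
  b6 → {b8,b9}
  b7 → {b8,b9}
  b8 → {b9}
  b9 → ∅

DF(b3) = ["b3", "b7", "b8", "b9"]

Answer: ["b3", "b7", "b8", "b9"]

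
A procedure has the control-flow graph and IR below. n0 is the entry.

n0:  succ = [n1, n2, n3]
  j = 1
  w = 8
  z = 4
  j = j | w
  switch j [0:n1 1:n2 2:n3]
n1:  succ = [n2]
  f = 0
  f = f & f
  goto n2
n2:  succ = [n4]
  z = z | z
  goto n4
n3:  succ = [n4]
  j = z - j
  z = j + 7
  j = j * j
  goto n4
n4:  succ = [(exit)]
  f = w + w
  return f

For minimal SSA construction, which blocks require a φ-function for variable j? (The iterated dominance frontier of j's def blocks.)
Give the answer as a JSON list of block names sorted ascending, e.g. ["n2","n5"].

idom tree: n1←n0 n2←n0 n3←n0 n4←n0
Dom at joins:
  n2: preds {n0,n1}: {n0} ∩ {n0,n1} = {n0}; idom=n0
  n4: preds {n2,n3}: {n0,n2} ∩ {n0,n3} = {n0}; idom=n0

DF walk-up:
  n2←n0: walk · to n0
  n2←n1: walk n1 to n0
  n4←n2: walk n2 to n0
  n4←n3: walk n3 to n0
  DF(n0)=∅
  DF(n1)={n2}
  DF(n2)={n4}
  DF(n3)={n4}
  DF(n4)=∅

φ for j: defs {n0,n3}
  DF⁺ = {n4}

Answer: ["n4"]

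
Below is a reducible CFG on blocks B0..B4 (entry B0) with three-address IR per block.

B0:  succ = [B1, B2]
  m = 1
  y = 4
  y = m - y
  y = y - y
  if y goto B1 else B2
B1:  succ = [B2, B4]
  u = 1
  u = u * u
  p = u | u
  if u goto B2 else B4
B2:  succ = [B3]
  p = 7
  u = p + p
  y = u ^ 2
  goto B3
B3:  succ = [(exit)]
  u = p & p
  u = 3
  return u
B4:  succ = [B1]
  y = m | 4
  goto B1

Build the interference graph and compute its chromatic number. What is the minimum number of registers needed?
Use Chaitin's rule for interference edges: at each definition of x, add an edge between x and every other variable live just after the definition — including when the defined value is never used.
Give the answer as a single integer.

Per-block:
  B0 def {m,y} use ∅
  B1 def {p,u} use ∅
  B2 def {p,u,y} use ∅
  B3 def {u} use {p}
  B4 def {y} use {m}

Live sets:
  live B0: ∅→{m}
  live B1: {m}→{m}
  live B2: ∅→{p}
  live B3: {p}→∅
  live B4: {m}→{m}

Conflict graph:
  m — {p,u,y}
  p — {m,u,y}
  u — {m,p}
  y — {m,p}

Colouring:
  lower bound: {m,p,u} mutually conflict ⇒ χ ≥ 3
  3-colouring: r0={m}  r1={p}  r2={u,y}
  χ = 3

Answer: 3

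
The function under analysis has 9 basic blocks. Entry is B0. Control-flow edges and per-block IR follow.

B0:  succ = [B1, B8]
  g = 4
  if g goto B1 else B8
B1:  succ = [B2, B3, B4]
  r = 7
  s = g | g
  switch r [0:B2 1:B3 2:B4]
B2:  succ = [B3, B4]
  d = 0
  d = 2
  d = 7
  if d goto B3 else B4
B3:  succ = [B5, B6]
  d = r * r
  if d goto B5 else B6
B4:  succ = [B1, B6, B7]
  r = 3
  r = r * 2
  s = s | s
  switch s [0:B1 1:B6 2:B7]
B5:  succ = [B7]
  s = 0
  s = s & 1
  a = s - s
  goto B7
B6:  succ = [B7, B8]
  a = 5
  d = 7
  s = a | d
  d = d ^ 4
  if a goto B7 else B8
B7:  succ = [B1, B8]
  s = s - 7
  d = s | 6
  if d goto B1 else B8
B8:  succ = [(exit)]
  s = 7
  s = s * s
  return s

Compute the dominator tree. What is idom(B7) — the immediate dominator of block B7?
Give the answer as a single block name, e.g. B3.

Answer: B1

Working:
idom tree: B1←B0 B2←B1 B3←B1 B4←B1 B5←B3 B6←B1 B7←B1 B8←B0
Dom∩ at merges:
  B1: preds {B0,B4,B7}: {B0} ∩ {B0,B1,B4} ∩ {B0,B1,B7} = {B0}; idom=B0
  B3: preds {B1,B2}: {B0,B1} ∩ {B0,B1,B2} = {B0,B1}; idom=B1
  B4: preds {B1,B2}: {B0,B1} ∩ {B0,B1,B2} = {B0,B1}; idom=B1
  B6: preds {B3,B4}: {B0,B1,B3} ∩ {B0,B1,B4} = {B0,B1}; idom=B1
  B7: preds {B4,B5,B6}: {B0,B1,B4} ∩ {B0,B1,B3,B5} ∩ {B0,B1,B6} = {B0,B1}; idom=B1
  B8: preds {B0,B6,B7}: {B0} ∩ {B0,B1,B6} ∩ {B0,B1,B7} = {B0}; idom=B0

idom(B7) = B1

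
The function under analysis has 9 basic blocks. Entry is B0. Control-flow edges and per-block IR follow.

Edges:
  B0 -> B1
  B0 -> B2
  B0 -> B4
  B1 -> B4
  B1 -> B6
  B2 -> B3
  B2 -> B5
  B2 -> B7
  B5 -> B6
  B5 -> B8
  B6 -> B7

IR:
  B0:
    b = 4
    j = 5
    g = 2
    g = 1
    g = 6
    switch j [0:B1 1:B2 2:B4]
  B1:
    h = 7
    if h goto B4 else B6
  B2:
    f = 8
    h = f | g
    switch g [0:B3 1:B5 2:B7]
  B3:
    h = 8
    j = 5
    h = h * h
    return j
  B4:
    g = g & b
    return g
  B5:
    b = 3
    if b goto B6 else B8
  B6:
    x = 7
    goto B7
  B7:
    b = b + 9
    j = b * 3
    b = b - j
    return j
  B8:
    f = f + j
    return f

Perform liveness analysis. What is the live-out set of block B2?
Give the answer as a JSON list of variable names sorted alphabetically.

def/use:
  B0: {b,g,j} / ∅
  B1: {h} / ∅
  B2: {f,h} / {g}
  B3: {h,j} / ∅
  B4: {g} / {b,g}
  B5: {b} / ∅
  B6: {x} / ∅
  B7: {b,j} / {b}
  B8: {f} / {f,j}

Backward fixpoint:
  B0 li=∅ lo={b,g,j}
  B1 li={b,g} lo={b,g}
  B2 li={b,g,j} lo={b,f,j}
  B3 li=∅ lo=∅
  B4 li={b,g} lo=∅
  B5 li={f,j} lo={b,f,j}
  B6 li={b} lo={b}
  B7 li={b} lo=∅
  B8 li={f,j} lo=∅

live-out(B2) = ["b", "f", "j"]

Answer: ["b", "f", "j"]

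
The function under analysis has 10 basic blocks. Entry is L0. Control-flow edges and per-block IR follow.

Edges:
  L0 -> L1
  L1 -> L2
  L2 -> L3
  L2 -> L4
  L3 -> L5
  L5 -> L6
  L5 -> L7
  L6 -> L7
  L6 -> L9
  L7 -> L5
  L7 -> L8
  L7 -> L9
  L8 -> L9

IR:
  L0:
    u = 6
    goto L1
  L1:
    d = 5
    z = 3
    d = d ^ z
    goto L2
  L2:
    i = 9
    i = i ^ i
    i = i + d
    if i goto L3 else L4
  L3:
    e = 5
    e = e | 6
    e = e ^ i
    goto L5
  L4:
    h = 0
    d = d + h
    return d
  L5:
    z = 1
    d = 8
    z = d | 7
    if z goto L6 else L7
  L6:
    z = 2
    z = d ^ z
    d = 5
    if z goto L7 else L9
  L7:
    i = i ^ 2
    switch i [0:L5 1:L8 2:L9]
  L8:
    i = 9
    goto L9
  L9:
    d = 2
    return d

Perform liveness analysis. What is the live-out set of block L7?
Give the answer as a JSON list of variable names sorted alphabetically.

Answer: ["i"]

Derivation:
def/use:
  L0: {u} / ∅
  L1: {d,z} / ∅
  L2: {i} / {d}
  L3: {e} / {i}
  L4: {d,h} / {d}
  L5: {d,z} / ∅
  L6: {d,z} / {d}
  L7: {i} / {i}
  L8: {i} / ∅
  L9: {d} / ∅

Live sets:
  live L0: ∅→∅
  live L1: ∅→{d}
  live L2: {d}→{d,i}
  live L3: {i}→{i}
  live L4: {d}→∅
  live L5: {i}→{d,i}
  live L6: {d,i}→{i}
  live L7: {i}→{i}
  live L8: ∅→∅
  live L9: ∅→∅

live-out(L7) = ["i"]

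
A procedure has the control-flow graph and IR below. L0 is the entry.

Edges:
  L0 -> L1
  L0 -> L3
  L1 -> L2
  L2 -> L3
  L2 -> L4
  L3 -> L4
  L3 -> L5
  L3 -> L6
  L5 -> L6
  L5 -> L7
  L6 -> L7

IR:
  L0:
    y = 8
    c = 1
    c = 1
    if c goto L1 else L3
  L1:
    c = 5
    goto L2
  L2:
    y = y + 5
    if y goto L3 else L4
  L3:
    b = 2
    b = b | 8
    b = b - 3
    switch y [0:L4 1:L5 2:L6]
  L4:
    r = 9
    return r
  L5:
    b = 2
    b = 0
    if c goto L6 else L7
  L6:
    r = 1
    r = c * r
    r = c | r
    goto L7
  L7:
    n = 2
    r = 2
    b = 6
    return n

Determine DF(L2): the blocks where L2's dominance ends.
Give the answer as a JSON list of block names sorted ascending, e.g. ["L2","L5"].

Answer: ["L3", "L4"]

Analysis:
idom tree: L1←L0 L2←L1 L3←L0 L4←L0 L5←L3 L6←L3 L7←L3
Dom∩ at merges:
  L3: preds {L0,L2}: {L0} ∩ {L0,L1,L2} = {L0}; idom=L0
  L4: preds {L2,L3}: {L0,L1,L2} ∩ {L0,L3} = {L0}; idom=L0
  L6: preds {L3,L5}: {L0,L3} ∩ {L0,L3,L5} = {L0,L3}; idom=L3
  L7: preds {L5,L6}: {L0,L3,L5} ∩ {L0,L3,L6} = {L0,L3}; idom=L3

Frontier:
  L3←L0: walk · to L0
  L3←L2: walk L2→L1 to L0
  L4←L2: walk L2→L1 to L0
  L4←L3: walk L3 to L0
  L6←L3: walk · to L3
  L6←L5: walk L5 to L3
  L7←L5: walk L5 to L3
  L7←L6: walk L6 to L3
  DF(L0)=∅
  DF(L1)={L3,L4}
  DF(L2)={L3,L4}
  DF(L3)={L4}
  DF(L4)=∅
  DF(L5)={L6,L7}
  DF(L6)={L7}
  DF(L7)=∅

DF(L2) = ["L3", "L4"]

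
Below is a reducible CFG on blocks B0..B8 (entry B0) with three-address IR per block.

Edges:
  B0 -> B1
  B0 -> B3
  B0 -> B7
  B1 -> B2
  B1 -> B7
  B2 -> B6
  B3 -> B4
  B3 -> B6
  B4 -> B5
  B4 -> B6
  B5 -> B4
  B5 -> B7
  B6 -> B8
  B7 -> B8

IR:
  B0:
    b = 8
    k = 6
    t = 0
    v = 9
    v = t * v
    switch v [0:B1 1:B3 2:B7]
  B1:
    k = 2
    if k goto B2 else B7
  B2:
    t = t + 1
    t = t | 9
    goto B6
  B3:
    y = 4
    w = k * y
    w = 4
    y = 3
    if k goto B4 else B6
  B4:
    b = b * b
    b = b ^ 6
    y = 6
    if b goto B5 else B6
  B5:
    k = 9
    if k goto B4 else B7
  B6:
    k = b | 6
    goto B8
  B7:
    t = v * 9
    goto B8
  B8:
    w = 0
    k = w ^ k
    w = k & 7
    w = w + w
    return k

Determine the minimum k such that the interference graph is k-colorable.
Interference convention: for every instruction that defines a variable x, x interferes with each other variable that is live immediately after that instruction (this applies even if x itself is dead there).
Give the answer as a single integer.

Answer: 4

Analysis:
Block summaries:
  B0: {b,k,t,v} / ∅
  B1: {k} / ∅
  B2: {t} / {t}
  B3: {w,y} / {k}
  B4: {b,y} / {b}
  B5: {k} / ∅
  B6: {k} / {b}
  B7: {t} / {v}
  B8: {k,w} / {k}

Live sets:
  B0 li=∅ lo={b,k,t,v}
  B1 li={b,t,v} lo={b,k,t,v}
  B2 li={b,t} lo={b}
  B3 li={b,k,v} lo={b,v}
  B4 li={b,v} lo={b,v}
  B5 li={b,v} lo={b,k,v}
  B6 li={b} lo={k}
  B7 li={k,v} lo={k}
  B8 li={k} lo=∅

Conflict graph:
  b — {k,t,v,w,y}
  k — {b,t,v,w,y}
  t — {b,k,v}
  v — {b,k,t,w,y}
  w — {b,k,v}
  y — {b,k,v}

Registers:
  {b,k,t,v} pairwise interfere (4-clique) ⇒ χ ≥ 4
  4-colouring: R0={b}  R1={k}  R2={v}  R3={t,w,y}
  χ = 4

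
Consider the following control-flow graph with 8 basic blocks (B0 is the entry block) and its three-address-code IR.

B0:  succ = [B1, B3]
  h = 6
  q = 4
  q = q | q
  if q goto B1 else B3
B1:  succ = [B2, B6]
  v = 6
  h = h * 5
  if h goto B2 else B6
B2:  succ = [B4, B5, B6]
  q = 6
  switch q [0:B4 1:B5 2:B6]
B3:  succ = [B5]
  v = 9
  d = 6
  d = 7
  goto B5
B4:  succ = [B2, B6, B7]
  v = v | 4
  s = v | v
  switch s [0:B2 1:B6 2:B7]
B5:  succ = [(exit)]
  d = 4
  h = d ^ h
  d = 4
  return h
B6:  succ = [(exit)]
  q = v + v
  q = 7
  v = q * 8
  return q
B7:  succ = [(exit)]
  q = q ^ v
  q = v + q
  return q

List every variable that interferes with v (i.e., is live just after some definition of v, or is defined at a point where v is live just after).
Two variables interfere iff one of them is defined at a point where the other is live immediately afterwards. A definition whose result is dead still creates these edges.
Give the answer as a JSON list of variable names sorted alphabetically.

Per-block:
  B0: def={h,q} ue=∅
  B1: def={h,v} ue={h}
  B2: def={q} ue=∅
  B3: def={d,v} ue=∅
  B4: def={s,v} ue={v}
  B5: def={d,h} ue={h}
  B6: def={q,v} ue={v}
  B7: def={q} ue={q,v}

Liveness:
  live B0: ∅→{h}
  live B1: {h}→{h,v}
  live B2: {h,v}→{h,q,v}
  live B3: {h}→{h}
  live B4: {h,q,v}→{h,q,v}
  live B5: {h}→∅
  live B6: {v}→∅
  live B7: {q,v}→∅

Conflict graph:
  d — {h}
  h — {d,q,s,v}
  q — {h,s,v}
  s — {h,q,v}
  v — {h,q,s}

N(v) = ["h", "q", "s"]

Answer: ["h", "q", "s"]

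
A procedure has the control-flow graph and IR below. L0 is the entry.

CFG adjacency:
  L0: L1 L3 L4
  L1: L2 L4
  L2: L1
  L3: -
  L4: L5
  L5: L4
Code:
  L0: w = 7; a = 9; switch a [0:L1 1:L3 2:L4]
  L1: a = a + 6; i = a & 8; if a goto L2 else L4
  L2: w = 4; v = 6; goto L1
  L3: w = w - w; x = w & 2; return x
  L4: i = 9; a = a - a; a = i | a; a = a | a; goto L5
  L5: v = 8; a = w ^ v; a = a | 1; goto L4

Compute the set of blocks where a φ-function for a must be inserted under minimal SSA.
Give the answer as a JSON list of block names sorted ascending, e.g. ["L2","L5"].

Answer: ["L1", "L4"]

Analysis:
idom tree: L1←L0 L2←L1 L3←L0 L4←L0 L5←L4
Join-block Dom:
  L1: preds {L0,L2}: {L0} ∩ {L0,L1,L2} = {L0}; idom=L0
  L4: preds {L0,L1,L5}: {L0} ∩ {L0,L1} ∩ {L0,L4,L5} = {L0}; idom=L0

Frontier:
  join L1 pred L0: · stop@L0
  join L1 pred L2: L2→L1 stop@L0
  join L4 pred L0: · stop@L0
  join L4 pred L1: L1 stop@L0
  join L4 pred L5: L5→L4 stop@L0
  L0: DF=∅
  L1: DF={L1,L4}
  L2: DF={L1}
  L3: DF=∅
  L4: DF={L4}
  L5: DF={L4}

φ for a: defs {L0,L1,L4,L5}
  DF⁺ = {L1,L4}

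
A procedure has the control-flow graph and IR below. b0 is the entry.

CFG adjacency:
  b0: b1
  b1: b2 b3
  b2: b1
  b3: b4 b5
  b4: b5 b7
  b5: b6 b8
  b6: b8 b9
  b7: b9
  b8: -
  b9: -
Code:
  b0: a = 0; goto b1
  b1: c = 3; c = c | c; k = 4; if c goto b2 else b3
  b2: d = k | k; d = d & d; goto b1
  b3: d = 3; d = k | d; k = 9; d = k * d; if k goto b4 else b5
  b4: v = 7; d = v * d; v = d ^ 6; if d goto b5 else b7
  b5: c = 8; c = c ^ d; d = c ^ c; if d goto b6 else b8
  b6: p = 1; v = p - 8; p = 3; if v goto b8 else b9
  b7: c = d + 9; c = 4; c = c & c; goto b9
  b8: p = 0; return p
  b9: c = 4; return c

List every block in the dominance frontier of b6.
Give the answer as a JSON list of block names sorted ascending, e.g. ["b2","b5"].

idom tree: b1←b0 b2←b1 b3←b1 b4←b3 b5←b3 b6←b5 b7←b4 b8←b5 b9←b3
Dom∩ at merges:
  b1: preds {b0,b2}: {b0} ∩ {b0,b1,b2} = {b0}; idom=b0
  b5: preds {b3,b4}: {b0,b1,b3} ∩ {b0,b1,b3,b4} = {b0,b1,b3}; idom=b3
  b8: preds {b5,b6}: {b0,b1,b3,b5} ∩ {b0,b1,b3,b5,b6} = {b0,b1,b3,b5}; idom=b5
  b9: preds {b6,b7}: {b0,b1,b3,b5,b6} ∩ {b0,b1,b3,b4,b7} = {b0,b1,b3}; idom=b3

DF walk-up:
  join b1 pred b0: · stop@b0
  join b1 pred b2: b2→b1 stop@b0
  join b5 pred b3: · stop@b3
  join b5 pred b4: b4 stop@b3
  join b8 pred b5: · stop@b5
  join b8 pred b6: b6 stop@b5
  join b9 pred b6: b6→b5 stop@b3
  join b9 pred b7: b7→b4 stop@b3
  DF(b0)=∅
  DF(b1)={b1}
  DF(b2)={b1}
  DF(b3)=∅
  DF(b4)={b5,b9}
  DF(b5)={b9}
  DF(b6)={b8,b9}
  DF(b7)={b9}
  DF(b8)=∅
  DF(b9)=∅

DF(b6) = ["b8", "b9"]

Answer: ["b8", "b9"]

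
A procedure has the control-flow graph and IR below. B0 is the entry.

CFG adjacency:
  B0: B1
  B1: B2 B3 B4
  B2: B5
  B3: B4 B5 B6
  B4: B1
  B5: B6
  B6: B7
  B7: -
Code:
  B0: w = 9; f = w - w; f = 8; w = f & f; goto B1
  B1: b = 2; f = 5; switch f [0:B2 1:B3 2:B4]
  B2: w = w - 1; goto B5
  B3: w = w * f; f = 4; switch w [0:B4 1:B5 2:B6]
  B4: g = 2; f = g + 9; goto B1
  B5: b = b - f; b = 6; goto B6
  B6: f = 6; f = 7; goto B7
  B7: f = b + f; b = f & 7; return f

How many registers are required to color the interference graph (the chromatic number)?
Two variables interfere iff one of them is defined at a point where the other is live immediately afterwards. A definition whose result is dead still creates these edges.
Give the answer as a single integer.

def/use:
  B0: {f,w} / ∅
  B1: {b,f} / ∅
  B2: {w} / {w}
  B3: {f,w} / {f,w}
  B4: {f,g} / ∅
  B5: {b} / {b,f}
  B6: {f} / ∅
  B7: {b,f} / {b,f}

Live sets:
  live B0: ∅→{w}
  live B1: {w}→{b,f,w}
  live B2: {b,f,w}→{b,f}
  live B3: {b,f,w}→{b,f,w}
  live B4: {w}→{w}
  live B5: {b,f}→{b}
  live B6: {b}→{b,f}
  live B7: {b,f}→∅

Interfere edges:
  b — {f,w}
  f — {b,w}
  g — {w}
  w — {b,f,g}

Chromatic number:
  {b,f,w} pairwise interfere (3-clique) ⇒ χ ≥ 3
  assign b→R1 f→R2 g→R1 w→R0 — no edge inside a register ⇒ χ ≤ 3
  χ = 3

Answer: 3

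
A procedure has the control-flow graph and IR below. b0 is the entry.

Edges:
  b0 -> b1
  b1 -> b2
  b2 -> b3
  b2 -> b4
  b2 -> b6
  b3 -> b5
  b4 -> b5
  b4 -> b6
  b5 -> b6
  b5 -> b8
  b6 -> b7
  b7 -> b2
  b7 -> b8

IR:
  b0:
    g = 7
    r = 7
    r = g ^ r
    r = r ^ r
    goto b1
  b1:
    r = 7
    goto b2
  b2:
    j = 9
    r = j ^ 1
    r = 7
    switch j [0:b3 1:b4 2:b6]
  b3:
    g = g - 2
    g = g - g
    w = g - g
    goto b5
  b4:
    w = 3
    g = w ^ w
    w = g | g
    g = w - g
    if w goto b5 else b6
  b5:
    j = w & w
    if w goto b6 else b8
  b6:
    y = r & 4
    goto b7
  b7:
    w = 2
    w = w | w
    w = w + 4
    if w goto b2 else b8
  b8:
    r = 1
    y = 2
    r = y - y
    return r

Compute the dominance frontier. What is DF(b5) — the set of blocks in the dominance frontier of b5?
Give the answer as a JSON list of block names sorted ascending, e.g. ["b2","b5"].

idom tree: b1←b0 b2←b1 b3←b2 b4←b2 b5←b2 b6←b2 b7←b6 b8←b2
Join-block Dom:
  b2: preds {b1,b7}: {b0,b1} ∩ {b0,b1,b2,b6,b7} = {b0,b1}; idom=b1
  b5: preds {b3,b4}: {b0,b1,b2,b3} ∩ {b0,b1,b2,b4} = {b0,b1,b2}; idom=b2
  b6: preds {b2,b4,b5}: {b0,b1,b2} ∩ {b0,b1,b2,b4} ∩ {b0,b1,b2,b5} = {b0,b1,b2}; idom=b2
  b8: preds {b5,b7}: {b0,b1,b2,b5} ∩ {b0,b1,b2,b6,b7} = {b0,b1,b2}; idom=b2

DF walk-up:
  b2←b1: walk · to b1
  b2←b7: walk b7→b6→b2 to b1
  b5←b3: walk b3 to b2
  b5←b4: walk b4 to b2
  b6←b2: walk · to b2
  b6←b4: walk b4 to b2
  b6←b5: walk b5 to b2
  b8←b5: walk b5 to b2
  b8←b7: walk b7→b6 to b2
  b0: DF=∅
  b1: DF=∅
  b2: DF={b2}
  b3: DF={b5}
  b4: DF={b5,b6}
  b5: DF={b6,b8}
  b6: DF={b2,b8}
  b7: DF={b2,b8}
  b8: DF=∅

DF(b5) = ["b6", "b8"]

Answer: ["b6", "b8"]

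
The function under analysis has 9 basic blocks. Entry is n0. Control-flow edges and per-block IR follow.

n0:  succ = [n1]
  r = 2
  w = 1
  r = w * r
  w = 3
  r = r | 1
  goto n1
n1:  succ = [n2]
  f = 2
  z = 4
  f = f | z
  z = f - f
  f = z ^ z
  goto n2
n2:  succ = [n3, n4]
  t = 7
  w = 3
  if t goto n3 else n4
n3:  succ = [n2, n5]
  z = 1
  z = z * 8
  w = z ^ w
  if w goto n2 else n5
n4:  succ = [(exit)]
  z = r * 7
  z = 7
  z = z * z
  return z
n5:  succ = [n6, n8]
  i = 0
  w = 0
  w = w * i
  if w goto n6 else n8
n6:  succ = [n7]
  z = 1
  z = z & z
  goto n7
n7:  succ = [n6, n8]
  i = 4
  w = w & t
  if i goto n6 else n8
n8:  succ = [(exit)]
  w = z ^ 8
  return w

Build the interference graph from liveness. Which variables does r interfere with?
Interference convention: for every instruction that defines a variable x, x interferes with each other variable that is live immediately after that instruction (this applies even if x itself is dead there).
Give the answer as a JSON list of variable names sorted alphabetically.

Per-block:
  n0 def {r,w} use ∅
  n1 def {f,z} use ∅
  n2 def {t,w} use ∅
  n3 def {w,z} use {w}
  n4 def {z} use {r}
  n5 def {i,w} use ∅
  n6 def {z} use ∅
  n7 def {i,w} use {t,w}
  n8 def {w} use {z}

Liveness:
  n0 li=∅ lo={r}
  n1 li={r} lo={r}
  n2 li={r} lo={r,t,w}
  n3 li={r,t,w} lo={r,t,z}
  n4 li={r} lo=∅
  n5 li={t,z} lo={t,w,z}
  n6 li={t,w} lo={t,w,z}
  n7 li={t,w,z} lo={t,w,z}
  n8 li={z} lo=∅

Interference:
  f: {r,z}
  i: {t,w,z}
  r: {f,t,w,z}
  t: {i,r,w,z}
  w: {i,r,t,z}
  z: {f,i,r,t,w}

N(r) = ["f", "t", "w", "z"]

Answer: ["f", "t", "w", "z"]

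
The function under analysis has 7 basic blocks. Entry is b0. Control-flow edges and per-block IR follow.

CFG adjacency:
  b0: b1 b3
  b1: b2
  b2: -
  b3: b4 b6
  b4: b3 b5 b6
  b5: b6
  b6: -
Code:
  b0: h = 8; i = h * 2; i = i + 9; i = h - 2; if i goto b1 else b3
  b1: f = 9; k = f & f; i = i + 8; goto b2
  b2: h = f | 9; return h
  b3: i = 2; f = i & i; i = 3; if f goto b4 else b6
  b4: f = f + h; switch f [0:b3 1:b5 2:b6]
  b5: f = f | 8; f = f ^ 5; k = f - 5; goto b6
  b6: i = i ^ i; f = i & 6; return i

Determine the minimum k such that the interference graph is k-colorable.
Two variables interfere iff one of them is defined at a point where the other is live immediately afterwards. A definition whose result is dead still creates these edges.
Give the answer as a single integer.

Block summaries:
  b0: def={h,i} ue=∅
  b1: def={f,i,k} ue={i}
  b2: def={h} ue={f}
  b3: def={f,i} ue=∅
  b4: def={f} ue={f,h}
  b5: def={f,k} ue={f}
  b6: def={f,i} ue={i}

Liveness:
  live b0: ∅→{h,i}
  live b1: {i}→{f}
  live b2: {f}→∅
  live b3: {h}→{f,h,i}
  live b4: {f,h,i}→{f,h,i}
  live b5: {f,i}→{i}
  live b6: {i}→∅

Interfere edges:
  f — {h,i,k}
  h — {f,i}
  i — {f,h,k}
  k — {f,i}

Chromatic number:
  clique {f,h,i} ⇒ need ≥ 3
  3-colouring: c0={f}  c1={i}  c2={h,k}
  χ = 3

Answer: 3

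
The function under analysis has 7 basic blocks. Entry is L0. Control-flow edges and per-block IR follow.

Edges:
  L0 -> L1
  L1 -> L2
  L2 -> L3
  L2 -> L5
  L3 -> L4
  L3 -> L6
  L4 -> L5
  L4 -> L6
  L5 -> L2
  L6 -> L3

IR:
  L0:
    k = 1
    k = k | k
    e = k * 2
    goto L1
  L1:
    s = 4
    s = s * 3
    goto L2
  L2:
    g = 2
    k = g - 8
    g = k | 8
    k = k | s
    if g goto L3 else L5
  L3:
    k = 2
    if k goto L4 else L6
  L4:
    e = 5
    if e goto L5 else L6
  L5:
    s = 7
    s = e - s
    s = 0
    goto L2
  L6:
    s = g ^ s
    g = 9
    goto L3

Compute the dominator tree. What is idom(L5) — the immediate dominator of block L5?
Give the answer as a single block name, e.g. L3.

Answer: L2

Analysis:
idom tree: L1←L0 L2←L1 L3←L2 L4←L3 L5←L2 L6←L3
Dom∩ at merges:
  L2: preds {L1,L5}: {L0,L1} ∩ {L0,L1,L2,L5} = {L0,L1}; idom=L1
  L3: preds {L2,L6}: {L0,L1,L2} ∩ {L0,L1,L2,L3,L6} = {L0,L1,L2}; idom=L2
  L5: preds {L2,L4}: {L0,L1,L2} ∩ {L0,L1,L2,L3,L4} = {L0,L1,L2}; idom=L2
  L6: preds {L3,L4}: {L0,L1,L2,L3} ∩ {L0,L1,L2,L3,L4} = {L0,L1,L2,L3}; idom=L3

idom(L5) = L2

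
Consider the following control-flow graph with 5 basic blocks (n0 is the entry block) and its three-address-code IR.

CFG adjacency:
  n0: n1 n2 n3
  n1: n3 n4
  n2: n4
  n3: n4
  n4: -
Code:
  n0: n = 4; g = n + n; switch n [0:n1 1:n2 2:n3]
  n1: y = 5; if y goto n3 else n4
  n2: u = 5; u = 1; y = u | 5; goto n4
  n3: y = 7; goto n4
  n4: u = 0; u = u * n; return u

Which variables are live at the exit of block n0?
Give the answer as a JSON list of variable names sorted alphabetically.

def/use:
  n0 def {g,n} use ∅
  n1 def {y} use ∅
  n2 def {u,y} use ∅
  n3 def {y} use ∅
  n4 def {u} use {n}

Backward fixpoint:
  n0: in=∅ out={n}
  n1: in={n} out={n}
  n2: in={n} out={n}
  n3: in={n} out={n}
  n4: in={n} out=∅

live-out(n0) = ["n"]

Answer: ["n"]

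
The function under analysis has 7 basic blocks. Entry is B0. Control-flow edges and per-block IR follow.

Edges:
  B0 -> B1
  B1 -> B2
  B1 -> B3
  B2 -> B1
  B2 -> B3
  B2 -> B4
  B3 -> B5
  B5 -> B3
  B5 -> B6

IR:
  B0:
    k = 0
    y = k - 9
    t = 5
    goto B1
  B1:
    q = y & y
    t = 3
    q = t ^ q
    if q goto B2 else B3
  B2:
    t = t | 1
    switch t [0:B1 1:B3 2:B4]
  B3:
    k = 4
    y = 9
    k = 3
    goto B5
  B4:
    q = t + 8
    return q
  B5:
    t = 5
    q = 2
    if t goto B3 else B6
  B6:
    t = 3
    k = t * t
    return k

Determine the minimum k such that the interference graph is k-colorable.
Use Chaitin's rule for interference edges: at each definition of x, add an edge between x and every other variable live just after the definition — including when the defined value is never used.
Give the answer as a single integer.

Block summaries:
  B0: def={k,t,y} ue=∅
  B1: def={q,t} ue={y}
  B2: def={t} ue={t}
  B3: def={k,y} ue=∅
  B4: def={q} ue={t}
  B5: def={q,t} ue=∅
  B6: def={k,t} ue=∅

Backward fixpoint:
  live B0: ∅→{y}
  live B1: {y}→{t,y}
  live B2: {t,y}→{t,y}
  live B3: ∅→∅
  live B4: {t}→∅
  live B5: ∅→∅
  live B6: ∅→∅

Conflict graph:
  k — ∅
  q — {t,y}
  t — {q,y}
  y — {q,t}

Registers:
  {q,t,y} pairwise interfere (3-clique) ⇒ χ ≥ 3
  3-colouring: c0={k,q}  c1={t}  c2={y}
  χ = 3

Answer: 3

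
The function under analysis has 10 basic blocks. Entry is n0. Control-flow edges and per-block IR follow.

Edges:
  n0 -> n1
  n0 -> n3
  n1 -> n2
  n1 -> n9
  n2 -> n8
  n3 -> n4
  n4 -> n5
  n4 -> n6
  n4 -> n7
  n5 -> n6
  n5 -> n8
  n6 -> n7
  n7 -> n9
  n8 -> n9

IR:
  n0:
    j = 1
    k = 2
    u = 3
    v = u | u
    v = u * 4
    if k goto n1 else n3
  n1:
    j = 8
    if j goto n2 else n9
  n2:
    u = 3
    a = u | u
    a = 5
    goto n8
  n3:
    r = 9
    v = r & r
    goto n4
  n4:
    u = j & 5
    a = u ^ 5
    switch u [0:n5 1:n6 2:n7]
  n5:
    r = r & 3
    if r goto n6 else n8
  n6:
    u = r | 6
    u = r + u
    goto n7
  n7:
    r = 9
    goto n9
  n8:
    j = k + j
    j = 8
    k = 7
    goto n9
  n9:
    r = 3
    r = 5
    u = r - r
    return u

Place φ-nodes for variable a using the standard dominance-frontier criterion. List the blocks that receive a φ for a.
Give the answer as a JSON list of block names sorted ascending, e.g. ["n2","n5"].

Answer: ["n8", "n9"]

Working:
idom tree: n1←n0 n2←n1 n3←n0 n4←n3 n5←n4 n6←n4 n7←n4 n8←n0 n9←n0
Dom at joins:
  n6: preds {n4,n5}: {n0,n3,n4} ∩ {n0,n3,n4,n5} = {n0,n3,n4}; idom=n4
  n7: preds {n4,n6}: {n0,n3,n4} ∩ {n0,n3,n4,n6} = {n0,n3,n4}; idom=n4
  n8: preds {n2,n5}: {n0,n1,n2} ∩ {n0,n3,n4,n5} = {n0}; idom=n0
  n9: preds {n1,n7,n8}: {n0,n1} ∩ {n0,n3,n4,n7} ∩ {n0,n8} = {n0}; idom=n0

DF derivation:
  n6←n4: walk · to n4
  n6←n5: walk n5 to n4
  n7←n4: walk · to n4
  n7←n6: walk n6 to n4
  n8←n2: walk n2→n1 to n0
  n8←n5: walk n5→n4→n3 to n0
  n9←n1: walk n1 to n0
  n9←n7: walk n7→n4→n3 to n0
  n9←n8: walk n8 to n0
  n0: DF=∅
  n1: DF={n8,n9}
  n2: DF={n8}
  n3: DF={n8,n9}
  n4: DF={n8,n9}
  n5: DF={n6,n8}
  n6: DF={n7}
  n7: DF={n9}
  n8: DF={n9}
  n9: DF=∅

φ for a: defs {n2,n4}
  DF⁺ = {n8,n9}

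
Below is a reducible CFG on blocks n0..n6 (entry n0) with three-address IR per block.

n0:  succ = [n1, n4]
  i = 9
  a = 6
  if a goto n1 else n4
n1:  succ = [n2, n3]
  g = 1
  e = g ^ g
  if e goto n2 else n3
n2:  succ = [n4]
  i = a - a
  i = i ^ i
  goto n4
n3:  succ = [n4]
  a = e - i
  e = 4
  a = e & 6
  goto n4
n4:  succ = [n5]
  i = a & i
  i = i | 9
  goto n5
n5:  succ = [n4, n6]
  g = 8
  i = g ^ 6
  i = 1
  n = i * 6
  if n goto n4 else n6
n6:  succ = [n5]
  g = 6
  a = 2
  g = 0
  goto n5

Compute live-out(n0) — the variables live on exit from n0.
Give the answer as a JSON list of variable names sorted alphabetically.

def/use:
  n0 def {a,i} use ∅
  n1 def {e,g} use ∅
  n2 def {i} use {a}
  n3 def {a,e} use {e,i}
  n4 def {i} use {a,i}
  n5 def {g,i,n} use ∅
  n6 def {a,g} use ∅

Live sets:
  n0: in=∅ out={a,i}
  n1: in={a,i} out={a,e,i}
  n2: in={a} out={a,i}
  n3: in={e,i} out={a,i}
  n4: in={a,i} out={a}
  n5: in={a} out={a,i}
  n6: in=∅ out={a}

live-out(n0) = ["a", "i"]

Answer: ["a", "i"]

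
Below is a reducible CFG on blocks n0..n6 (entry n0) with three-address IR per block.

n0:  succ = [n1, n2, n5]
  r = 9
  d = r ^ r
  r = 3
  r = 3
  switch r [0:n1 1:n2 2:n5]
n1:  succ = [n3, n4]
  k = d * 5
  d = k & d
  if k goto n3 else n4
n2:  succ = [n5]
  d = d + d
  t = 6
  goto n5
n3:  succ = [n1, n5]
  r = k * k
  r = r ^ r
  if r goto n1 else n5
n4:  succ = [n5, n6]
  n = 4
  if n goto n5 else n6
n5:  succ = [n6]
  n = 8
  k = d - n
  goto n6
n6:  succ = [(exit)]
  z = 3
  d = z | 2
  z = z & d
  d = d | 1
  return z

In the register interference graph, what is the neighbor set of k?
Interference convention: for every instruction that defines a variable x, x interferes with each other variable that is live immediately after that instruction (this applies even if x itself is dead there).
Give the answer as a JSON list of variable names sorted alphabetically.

Answer: ["d"]

Analysis:
def/use:
  n0: def={d,r} ue=∅
  n1: def={d,k} ue={d}
  n2: def={d,t} ue={d}
  n3: def={r} ue={k}
  n4: def={n} ue=∅
  n5: def={k,n} ue={d}
  n6: def={d,z} ue=∅

Live sets:
  live n0: ∅→{d}
  live n1: {d}→{d,k}
  live n2: {d}→{d}
  live n3: {d,k}→{d}
  live n4: {d}→{d}
  live n5: {d}→∅
  live n6: ∅→∅

Interference:
  d↔{k,n,r,t,z}
  k↔{d}
  n↔{d}
  r↔{d}
  t↔{d}
  z↔{d}

N(k) = ["d"]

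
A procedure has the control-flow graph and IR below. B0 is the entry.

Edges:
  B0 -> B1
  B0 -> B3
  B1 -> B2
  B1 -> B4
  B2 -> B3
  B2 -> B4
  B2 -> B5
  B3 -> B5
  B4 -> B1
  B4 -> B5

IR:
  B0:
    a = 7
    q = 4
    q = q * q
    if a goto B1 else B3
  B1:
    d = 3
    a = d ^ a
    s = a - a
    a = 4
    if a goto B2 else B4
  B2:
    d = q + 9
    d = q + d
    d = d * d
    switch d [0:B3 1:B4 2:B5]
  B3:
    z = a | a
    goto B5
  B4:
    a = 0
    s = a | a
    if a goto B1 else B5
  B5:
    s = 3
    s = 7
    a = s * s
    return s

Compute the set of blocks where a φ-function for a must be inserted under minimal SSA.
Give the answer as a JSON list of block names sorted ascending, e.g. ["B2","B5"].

Answer: ["B1", "B3", "B5"]

Analysis:
idom tree: B1←B0 B2←B1 B3←B0 B4←B1 B5←B0
Dom∩ at merges:
  B1: preds {B0,B4}: {B0} ∩ {B0,B1,B4} = {B0}; idom=B0
  B3: preds {B0,B2}: {B0} ∩ {B0,B1,B2} = {B0}; idom=B0
  B4: preds {B1,B2}: {B0,B1} ∩ {B0,B1,B2} = {B0,B1}; idom=B1
  B5: preds {B2,B3,B4}: {B0,B1,B2} ∩ {B0,B3} ∩ {B0,B1,B4} = {B0}; idom=B0

DF derivation:
  join B1 pred B0: · stop@B0
  join B1 pred B4: B4→B1 stop@B0
  join B3 pred B0: · stop@B0
  join B3 pred B2: B2→B1 stop@B0
  join B4 pred B1: · stop@B1
  join B4 pred B2: B2 stop@B1
  join B5 pred B2: B2→B1 stop@B0
  join B5 pred B3: B3 stop@B0
  join B5 pred B4: B4→B1 stop@B0
  DF(B0)=∅
  DF(B1)={B1,B3,B5}
  DF(B2)={B3,B4,B5}
  DF(B3)={B5}
  DF(B4)={B1,B5}
  DF(B5)=∅

φ for a: defs {B0,B1,B4,B5}
  DF⁺ = {B1,B3,B5}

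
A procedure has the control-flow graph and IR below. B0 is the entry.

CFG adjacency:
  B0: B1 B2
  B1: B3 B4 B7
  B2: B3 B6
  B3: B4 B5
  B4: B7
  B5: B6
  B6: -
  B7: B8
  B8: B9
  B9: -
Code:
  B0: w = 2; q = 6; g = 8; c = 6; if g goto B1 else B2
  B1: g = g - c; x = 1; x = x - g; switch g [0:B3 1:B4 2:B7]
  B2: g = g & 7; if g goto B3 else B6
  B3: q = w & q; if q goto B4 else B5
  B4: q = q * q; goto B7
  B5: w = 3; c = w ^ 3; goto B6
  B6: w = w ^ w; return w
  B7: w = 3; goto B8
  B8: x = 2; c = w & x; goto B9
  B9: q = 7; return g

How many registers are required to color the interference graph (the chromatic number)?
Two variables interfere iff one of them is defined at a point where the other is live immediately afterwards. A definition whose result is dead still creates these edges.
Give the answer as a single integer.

Per-block:
  B0 def {c,g,q,w} use ∅
  B1 def {g,x} use {c,g}
  B2 def {g} use {g}
  B3 def {q} use {q,w}
  B4 def {q} use {q}
  B5 def {c,w} use ∅
  B6 def {w} use {w}
  B7 def {w} use ∅
  B8 def {c,x} use {w}
  B9 def {q} use {g}

Live sets:
  live B0: ∅→{c,g,q,w}
  live B1: {c,g,q,w}→{g,q,w}
  live B2: {g,q,w}→{g,q,w}
  live B3: {g,q,w}→{g,q}
  live B4: {g,q}→{g}
  live B5: ∅→{w}
  live B6: {w}→∅
  live B7: {g}→{g,w}
  live B8: {g,w}→{g}
  live B9: {g}→∅

Conflict graph:
  c: {g,q,w}
  g: {c,q,w,x}
  q: {c,g,w,x}
  w: {c,g,q,x}
  x: {g,q,w}

Colouring:
  clique {c,g,q,w} ⇒ need ≥ 4
  assign c→R3 g→R0 q→R1 w→R2 x→R3 — no edge inside a register ⇒ χ ≤ 4
  χ = 4

Answer: 4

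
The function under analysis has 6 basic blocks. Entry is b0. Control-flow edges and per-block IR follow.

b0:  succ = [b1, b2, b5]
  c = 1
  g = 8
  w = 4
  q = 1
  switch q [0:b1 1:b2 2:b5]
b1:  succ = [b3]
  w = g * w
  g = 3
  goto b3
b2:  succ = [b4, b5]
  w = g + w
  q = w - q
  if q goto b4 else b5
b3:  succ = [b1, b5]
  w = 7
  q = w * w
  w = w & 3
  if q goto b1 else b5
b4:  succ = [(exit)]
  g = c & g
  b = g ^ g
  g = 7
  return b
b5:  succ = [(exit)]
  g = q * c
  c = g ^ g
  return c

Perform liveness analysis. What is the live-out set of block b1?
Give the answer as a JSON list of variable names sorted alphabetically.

Answer: ["c", "g"]

Working:
Block summaries:
  b0 def {c,g,q,w} use ∅
  b1 def {g,w} use {g,w}
  b2 def {q,w} use {g,q,w}
  b3 def {q,w} use ∅
  b4 def {b,g} use {c,g}
  b5 def {c,g} use {c,q}

Liveness:
  live b0: ∅→{c,g,q,w}
  live b1: {c,g,w}→{c,g}
  live b2: {c,g,q,w}→{c,g,q}
  live b3: {c,g}→{c,g,q,w}
  live b4: {c,g}→∅
  live b5: {c,q}→∅

live-out(b1) = ["c", "g"]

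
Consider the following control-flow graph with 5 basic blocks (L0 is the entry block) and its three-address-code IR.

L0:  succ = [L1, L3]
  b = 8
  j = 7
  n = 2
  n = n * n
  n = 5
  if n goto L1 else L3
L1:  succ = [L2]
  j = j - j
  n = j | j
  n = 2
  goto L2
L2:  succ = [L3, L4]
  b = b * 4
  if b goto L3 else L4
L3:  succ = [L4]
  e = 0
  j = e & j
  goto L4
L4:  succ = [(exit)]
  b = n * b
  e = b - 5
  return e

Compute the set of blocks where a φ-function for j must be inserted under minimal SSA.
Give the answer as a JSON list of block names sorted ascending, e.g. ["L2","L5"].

idom tree: L1←L0 L2←L1 L3←L0 L4←L0
Dom∩ at merges:
  L3: preds {L0,L2}: {L0} ∩ {L0,L1,L2} = {L0}; idom=L0
  L4: preds {L2,L3}: {L0,L1,L2} ∩ {L0,L3} = {L0}; idom=L0

DF derivation:
  L3←L0: walk · to L0
  L3←L2: walk L2→L1 to L0
  L4←L2: walk L2→L1 to L0
  L4←L3: walk L3 to L0
  L0: DF=∅
  L1: DF={L3,L4}
  L2: DF={L3,L4}
  L3: DF={L4}
  L4: DF=∅

φ for j: defs {L0,L1,L3}
  DF⁺ = {L3,L4}

Answer: ["L3", "L4"]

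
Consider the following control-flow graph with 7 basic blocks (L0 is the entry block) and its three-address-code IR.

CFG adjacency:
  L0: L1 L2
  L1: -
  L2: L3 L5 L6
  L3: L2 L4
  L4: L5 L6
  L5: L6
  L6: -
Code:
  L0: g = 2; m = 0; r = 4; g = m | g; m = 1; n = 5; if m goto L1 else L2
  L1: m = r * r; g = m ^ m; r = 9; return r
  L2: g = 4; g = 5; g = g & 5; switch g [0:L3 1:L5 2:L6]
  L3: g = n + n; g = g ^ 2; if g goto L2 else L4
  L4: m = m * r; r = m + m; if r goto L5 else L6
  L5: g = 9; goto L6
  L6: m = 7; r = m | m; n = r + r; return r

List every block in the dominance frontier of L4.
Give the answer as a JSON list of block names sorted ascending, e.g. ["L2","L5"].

idom tree: L1←L0 L2←L0 L3←L2 L4←L3 L5←L2 L6←L2
Dom at joins:
  L2: preds {L0,L3}: {L0} ∩ {L0,L2,L3} = {L0}; idom=L0
  L5: preds {L2,L4}: {L0,L2} ∩ {L0,L2,L3,L4} = {L0,L2}; idom=L2
  L6: preds {L2,L4,L5}: {L0,L2} ∩ {L0,L2,L3,L4} ∩ {L0,L2,L5} = {L0,L2}; idom=L2

Frontier:
  join L2 pred L0: · stop@L0
  join L2 pred L3: L3→L2 stop@L0
  join L5 pred L2: · stop@L2
  join L5 pred L4: L4→L3 stop@L2
  join L6 pred L2: · stop@L2
  join L6 pred L4: L4→L3 stop@L2
  join L6 pred L5: L5 stop@L2
  DF(L0)=∅
  DF(L1)=∅
  DF(L2)={L2}
  DF(L3)={L2,L5,L6}
  DF(L4)={L5,L6}
  DF(L5)={L6}
  DF(L6)=∅

DF(L4) = ["L5", "L6"]

Answer: ["L5", "L6"]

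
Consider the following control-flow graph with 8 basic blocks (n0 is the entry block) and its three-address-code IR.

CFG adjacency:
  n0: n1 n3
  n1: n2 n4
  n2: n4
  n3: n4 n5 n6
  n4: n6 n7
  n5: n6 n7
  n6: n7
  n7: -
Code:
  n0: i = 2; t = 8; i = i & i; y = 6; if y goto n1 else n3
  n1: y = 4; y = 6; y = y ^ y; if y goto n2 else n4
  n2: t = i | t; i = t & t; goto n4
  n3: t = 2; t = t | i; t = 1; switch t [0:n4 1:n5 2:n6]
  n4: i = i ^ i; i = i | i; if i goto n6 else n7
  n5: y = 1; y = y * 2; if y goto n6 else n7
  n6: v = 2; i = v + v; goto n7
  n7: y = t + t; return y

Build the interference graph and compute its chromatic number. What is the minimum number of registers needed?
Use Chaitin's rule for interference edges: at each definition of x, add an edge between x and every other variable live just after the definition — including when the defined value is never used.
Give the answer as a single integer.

Answer: 3

Analysis:
Block summaries:
  n0: {i,t,y} / ∅
  n1: {y} / ∅
  n2: {i,t} / {i,t}
  n3: {t} / {i}
  n4: {i} / {i}
  n5: {y} / ∅
  n6: {i,v} / ∅
  n7: {y} / {t}

Backward fixpoint:
  n0 li=∅ lo={i,t}
  n1 li={i,t} lo={i,t}
  n2 li={i,t} lo={i,t}
  n3 li={i} lo={i,t}
  n4 li={i,t} lo={t}
  n5 li={t} lo={t}
  n6 li={t} lo={t}
  n7 li={t} lo=∅

Interfere edges:
  i — {t,y}
  t — {i,v,y}
  v — {t}
  y — {i,t}

Registers:
  {i,t,y} pairwise interfere (3-clique) ⇒ χ ≥ 3
  3-colouring: r0={t}  r1={i,v}  r2={y}
  χ = 3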